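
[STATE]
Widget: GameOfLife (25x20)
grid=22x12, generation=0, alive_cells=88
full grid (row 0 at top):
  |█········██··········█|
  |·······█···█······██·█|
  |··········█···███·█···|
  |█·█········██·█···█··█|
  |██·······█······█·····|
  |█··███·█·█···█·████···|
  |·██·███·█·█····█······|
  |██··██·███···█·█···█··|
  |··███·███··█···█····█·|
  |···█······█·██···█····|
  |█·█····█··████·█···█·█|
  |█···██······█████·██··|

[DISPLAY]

Gen: 0                   
█········██··········█   
·······█···█······██·█   
··········█···███·█···   
█·█········██·█···█··█   
██·······█······█·····   
█··███·█·█···█·████···   
·██·███·█·█····█······   
██··██·███···█·█···█··   
··███·███··█···█····█·   
···█······█·██···█····   
█·█····█··████·█···█·█   
█···██······█████·██··   
                         
                         
                         
                         
                         
                         
                         


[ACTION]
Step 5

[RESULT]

Gen: 5                   
······················   
········██···█·██··███   
········██·█·█·██·█·█·   
···███···█··█·····█·█·   
█···██····█·█·····█···   
·██·█····█···█········   
·········█····█·······   
·█··█····█·····█·█·█··   
····█····██·█·█··█·█··   
·█·██·······█·····█···   
█···███·····█·█·······   
·██··········██·······   
                         
                         
                         
                         
                         
                         
                         


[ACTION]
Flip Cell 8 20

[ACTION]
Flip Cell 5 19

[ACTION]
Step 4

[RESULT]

Gen: 9                   
··············██·█····   
·········█····█··█····   
····██··█·█·····███···   
·██··█···██··██·······   
█····█·········█······   
····██·········█······   
█···██······█·██······   
·····█····█·██████····   
··█··█···█·█·█·█···█··   
·····█····█·█··██···█·   
···█·██····██·██···█··   
····██······███·······   
                         
                         
                         
                         
                         
                         
                         


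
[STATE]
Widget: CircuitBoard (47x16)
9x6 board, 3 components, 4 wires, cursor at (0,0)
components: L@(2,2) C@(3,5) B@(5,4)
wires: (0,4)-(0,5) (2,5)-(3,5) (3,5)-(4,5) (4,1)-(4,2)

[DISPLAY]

   0 1 2 3 4 5 6 7 8                           
0  [.]              · ─ ·                      
                                               
1                                              
                                               
2           L           ·                      
                        │                      
3                       C                      
                        │                      
4       · ─ ·           ·                      
                                               
5                   B                          
Cursor: (0,0)                                  
                                               
                                               
                                               


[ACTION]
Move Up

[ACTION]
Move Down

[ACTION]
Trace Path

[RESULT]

   0 1 2 3 4 5 6 7 8                           
0                   · ─ ·                      
                                               
1  [.]                                         
                                               
2           L           ·                      
                        │                      
3                       C                      
                        │                      
4       · ─ ·           ·                      
                                               
5                   B                          
Cursor: (1,0)  Trace: No connections           
                                               
                                               
                                               


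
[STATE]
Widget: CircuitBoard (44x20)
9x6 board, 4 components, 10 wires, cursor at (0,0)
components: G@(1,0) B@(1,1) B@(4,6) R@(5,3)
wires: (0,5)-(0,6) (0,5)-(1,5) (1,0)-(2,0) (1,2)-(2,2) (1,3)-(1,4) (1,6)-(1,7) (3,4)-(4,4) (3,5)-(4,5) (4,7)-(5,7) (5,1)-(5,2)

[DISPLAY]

   0 1 2 3 4 5 6 7 8                        
0  [.]                  · ─ ·               
                        │                   
1   G   B   ·   · ─ ·   ·   · ─ ·           
    │       │                               
2   ·       ·                               
                                            
3                   ·   ·                   
                    │   │                   
4                   ·   ·   B   ·           
                                │           
5       · ─ ·   R               ·           
Cursor: (0,0)                               
                                            
                                            
                                            
                                            
                                            
                                            
                                            


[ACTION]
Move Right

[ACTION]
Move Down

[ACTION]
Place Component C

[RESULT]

   0 1 2 3 4 5 6 7 8                        
0                       · ─ ·               
                        │                   
1   G  [C]  ·   · ─ ·   ·   · ─ ·           
    │       │                               
2   ·       ·                               
                                            
3                   ·   ·                   
                    │   │                   
4                   ·   ·   B   ·           
                                │           
5       · ─ ·   R               ·           
Cursor: (1,1)                               
                                            
                                            
                                            
                                            
                                            
                                            
                                            


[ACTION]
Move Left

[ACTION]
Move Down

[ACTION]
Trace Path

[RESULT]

   0 1 2 3 4 5 6 7 8                        
0                       · ─ ·               
                        │                   
1   G   C   ·   · ─ ·   ·   · ─ ·           
    │       │                               
2  [.]      ·                               
                                            
3                   ·   ·                   
                    │   │                   
4                   ·   ·   B   ·           
                                │           
5       · ─ ·   R               ·           
Cursor: (2,0)  Trace: G (1 nodes)           
                                            
                                            
                                            
                                            
                                            
                                            
                                            


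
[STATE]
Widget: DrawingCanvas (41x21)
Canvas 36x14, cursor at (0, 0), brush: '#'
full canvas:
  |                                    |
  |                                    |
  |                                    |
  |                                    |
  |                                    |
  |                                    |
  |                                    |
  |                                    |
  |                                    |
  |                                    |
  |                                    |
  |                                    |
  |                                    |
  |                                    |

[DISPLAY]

+                                        
                                         
                                         
                                         
                                         
                                         
                                         
                                         
                                         
                                         
                                         
                                         
                                         
                                         
                                         
                                         
                                         
                                         
                                         
                                         
                                         


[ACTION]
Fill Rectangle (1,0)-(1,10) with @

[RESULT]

+                                        
@@@@@@@@@@@                              
                                         
                                         
                                         
                                         
                                         
                                         
                                         
                                         
                                         
                                         
                                         
                                         
                                         
                                         
                                         
                                         
                                         
                                         
                                         


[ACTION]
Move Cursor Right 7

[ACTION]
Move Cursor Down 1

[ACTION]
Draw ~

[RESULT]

                                         
@@@@@@@~@@@                              
                                         
                                         
                                         
                                         
                                         
                                         
                                         
                                         
                                         
                                         
                                         
                                         
                                         
                                         
                                         
                                         
                                         
                                         
                                         


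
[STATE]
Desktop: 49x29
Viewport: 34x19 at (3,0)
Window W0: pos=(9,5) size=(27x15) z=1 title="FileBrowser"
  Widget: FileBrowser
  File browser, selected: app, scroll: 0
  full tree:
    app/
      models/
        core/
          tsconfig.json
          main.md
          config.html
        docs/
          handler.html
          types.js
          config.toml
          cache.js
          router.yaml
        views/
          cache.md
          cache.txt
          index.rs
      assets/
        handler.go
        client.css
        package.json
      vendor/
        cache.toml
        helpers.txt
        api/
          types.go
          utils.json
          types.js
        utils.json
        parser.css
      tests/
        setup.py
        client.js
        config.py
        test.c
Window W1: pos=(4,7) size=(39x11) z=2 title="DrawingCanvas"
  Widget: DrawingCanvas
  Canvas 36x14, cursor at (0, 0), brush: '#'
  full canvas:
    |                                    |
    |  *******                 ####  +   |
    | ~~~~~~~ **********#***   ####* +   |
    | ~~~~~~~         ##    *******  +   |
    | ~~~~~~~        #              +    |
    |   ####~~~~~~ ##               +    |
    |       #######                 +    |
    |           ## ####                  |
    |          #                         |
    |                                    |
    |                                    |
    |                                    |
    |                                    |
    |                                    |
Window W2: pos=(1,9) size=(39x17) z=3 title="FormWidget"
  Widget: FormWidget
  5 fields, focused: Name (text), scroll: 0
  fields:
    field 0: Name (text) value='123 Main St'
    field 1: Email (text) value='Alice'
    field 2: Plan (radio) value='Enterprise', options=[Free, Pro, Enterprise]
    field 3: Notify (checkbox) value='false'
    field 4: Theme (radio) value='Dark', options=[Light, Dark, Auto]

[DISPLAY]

                                  
                                  
                                  
                                  
                                  
      ┏━━━━━━━━━━━━━━━━━━━━━━━━━┓ 
      ┃ FileBrowser             ┃ 
 ┏━━━━━━━━━━━━━━━━━━━━━━━━━━━━━━━━
 ┃ DrawingCanvas                  
━━━━━━━━━━━━━━━━━━━━━━━━━━━━━━━━━━
FormWidget                        
──────────────────────────────────
 Name:       [123 Main St         
 Email:      [Alice               
 Plan:       ( ) Free  ( ) Pro  (●
 Notify:     [ ]                  
 Theme:      ( ) Light  (●) Dark  
                                  
                                  


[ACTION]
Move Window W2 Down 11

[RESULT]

                                  
                                  
                                  
                                  
                                  
      ┏━━━━━━━━━━━━━━━━━━━━━━━━━┓ 
      ┃ FileBrowser             ┃ 
 ┏━━━━━━━━━━━━━━━━━━━━━━━━━━━━━━━━
 ┃ DrawingCanvas                  
 ┠────────────────────────────────
 ┃+                               
 ┃  *******                 ####  
━━━━━━━━━━━━━━━━━━━━━━━━━━━━━━━━━━
FormWidget                        
──────────────────────────────────
 Name:       [123 Main St         
 Email:      [Alice               
 Plan:       ( ) Free  ( ) Pro  (●
 Notify:     [ ]                  


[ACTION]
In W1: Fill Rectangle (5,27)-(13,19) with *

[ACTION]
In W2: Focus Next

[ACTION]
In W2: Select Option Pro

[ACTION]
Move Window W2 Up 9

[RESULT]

                                  
                                  
                                  
━━━━━━━━━━━━━━━━━━━━━━━━━━━━━━━━━━
FormWidget                        
──────────────────────────────────
 Name:       [123 Main St         
 Email:      [Alice               
 Plan:       ( ) Free  ( ) Pro  (●
 Notify:     [ ]                  
 Theme:      ( ) Light  (●) Dark  
                                  
                                  
                                  
                                  
                                  
                                  
                                  
                                  


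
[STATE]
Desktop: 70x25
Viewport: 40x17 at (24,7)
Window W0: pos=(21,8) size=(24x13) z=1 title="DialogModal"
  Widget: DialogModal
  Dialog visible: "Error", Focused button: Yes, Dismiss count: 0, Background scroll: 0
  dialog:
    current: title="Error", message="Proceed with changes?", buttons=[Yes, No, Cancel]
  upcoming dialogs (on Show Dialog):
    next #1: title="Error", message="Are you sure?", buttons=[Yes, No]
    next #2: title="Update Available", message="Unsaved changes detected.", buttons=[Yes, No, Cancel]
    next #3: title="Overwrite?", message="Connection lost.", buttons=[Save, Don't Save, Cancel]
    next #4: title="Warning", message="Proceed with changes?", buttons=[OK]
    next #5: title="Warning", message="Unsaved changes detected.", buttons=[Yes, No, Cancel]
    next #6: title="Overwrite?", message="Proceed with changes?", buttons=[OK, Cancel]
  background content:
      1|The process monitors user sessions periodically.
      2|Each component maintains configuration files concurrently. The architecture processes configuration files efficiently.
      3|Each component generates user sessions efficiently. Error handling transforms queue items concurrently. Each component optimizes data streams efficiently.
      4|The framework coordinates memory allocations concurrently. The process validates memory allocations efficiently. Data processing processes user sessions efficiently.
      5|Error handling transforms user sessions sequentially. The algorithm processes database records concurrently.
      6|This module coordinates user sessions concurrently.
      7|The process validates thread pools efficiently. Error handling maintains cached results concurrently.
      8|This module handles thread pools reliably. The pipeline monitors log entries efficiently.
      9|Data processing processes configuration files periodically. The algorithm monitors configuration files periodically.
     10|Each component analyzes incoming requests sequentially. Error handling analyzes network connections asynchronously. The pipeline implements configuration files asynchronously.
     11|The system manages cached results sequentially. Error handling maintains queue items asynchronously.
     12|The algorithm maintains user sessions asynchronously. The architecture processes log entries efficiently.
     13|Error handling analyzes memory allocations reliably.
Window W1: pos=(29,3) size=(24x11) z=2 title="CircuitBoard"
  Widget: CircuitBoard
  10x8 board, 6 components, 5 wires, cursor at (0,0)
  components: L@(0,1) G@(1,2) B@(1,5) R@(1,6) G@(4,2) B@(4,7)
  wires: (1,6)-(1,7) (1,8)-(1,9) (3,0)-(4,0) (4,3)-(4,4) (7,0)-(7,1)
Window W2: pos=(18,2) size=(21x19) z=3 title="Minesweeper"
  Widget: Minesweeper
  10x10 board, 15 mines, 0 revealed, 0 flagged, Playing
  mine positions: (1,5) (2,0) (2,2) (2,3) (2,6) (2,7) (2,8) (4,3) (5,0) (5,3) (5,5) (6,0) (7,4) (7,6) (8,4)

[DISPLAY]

■■■■■         ┃             ┃           
■■■■■         ┃             ┃           
■■■■■         ┃   G         ┃           
■■■■■         ┃             ┃           
■■■■■         ┃             ┃           
■■■■■         ┃             ┃           
■■■■■         ┃━━━━━━━━━━━━━┛           
■■■■■         ┃  │na┃                   
              ┃ha│fo┃                   
              ┃nc│te┃                   
              ┃──┘s ┃                   
              ┃es th┃                   
              ┃roces┃                   
━━━━━━━━━━━━━━┛━━━━━┛                   
                                        
                                        
                                        


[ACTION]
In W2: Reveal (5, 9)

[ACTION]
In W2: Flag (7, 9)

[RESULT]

■■■■■         ┃             ┃           
■2321         ┃             ┃           
■1            ┃   G         ┃           
■1            ┃             ┃           
■21           ┃             ┃           
■■1           ┃             ┃           
311           ┃━━━━━━━━━━━━━┛           
1             ┃  │na┃                   
              ┃ha│fo┃                   
              ┃nc│te┃                   
              ┃──┘s ┃                   
              ┃es th┃                   
              ┃roces┃                   
━━━━━━━━━━━━━━┛━━━━━┛                   
                                        
                                        
                                        


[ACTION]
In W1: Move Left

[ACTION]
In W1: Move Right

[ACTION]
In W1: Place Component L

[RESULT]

■■■■■         ┃]            ┃           
■2321         ┃             ┃           
■1            ┃   G         ┃           
■1            ┃             ┃           
■21           ┃             ┃           
■■1           ┃             ┃           
311           ┃━━━━━━━━━━━━━┛           
1             ┃  │na┃                   
              ┃ha│fo┃                   
              ┃nc│te┃                   
              ┃──┘s ┃                   
              ┃es th┃                   
              ┃roces┃                   
━━━━━━━━━━━━━━┛━━━━━┛                   
                                        
                                        
                                        


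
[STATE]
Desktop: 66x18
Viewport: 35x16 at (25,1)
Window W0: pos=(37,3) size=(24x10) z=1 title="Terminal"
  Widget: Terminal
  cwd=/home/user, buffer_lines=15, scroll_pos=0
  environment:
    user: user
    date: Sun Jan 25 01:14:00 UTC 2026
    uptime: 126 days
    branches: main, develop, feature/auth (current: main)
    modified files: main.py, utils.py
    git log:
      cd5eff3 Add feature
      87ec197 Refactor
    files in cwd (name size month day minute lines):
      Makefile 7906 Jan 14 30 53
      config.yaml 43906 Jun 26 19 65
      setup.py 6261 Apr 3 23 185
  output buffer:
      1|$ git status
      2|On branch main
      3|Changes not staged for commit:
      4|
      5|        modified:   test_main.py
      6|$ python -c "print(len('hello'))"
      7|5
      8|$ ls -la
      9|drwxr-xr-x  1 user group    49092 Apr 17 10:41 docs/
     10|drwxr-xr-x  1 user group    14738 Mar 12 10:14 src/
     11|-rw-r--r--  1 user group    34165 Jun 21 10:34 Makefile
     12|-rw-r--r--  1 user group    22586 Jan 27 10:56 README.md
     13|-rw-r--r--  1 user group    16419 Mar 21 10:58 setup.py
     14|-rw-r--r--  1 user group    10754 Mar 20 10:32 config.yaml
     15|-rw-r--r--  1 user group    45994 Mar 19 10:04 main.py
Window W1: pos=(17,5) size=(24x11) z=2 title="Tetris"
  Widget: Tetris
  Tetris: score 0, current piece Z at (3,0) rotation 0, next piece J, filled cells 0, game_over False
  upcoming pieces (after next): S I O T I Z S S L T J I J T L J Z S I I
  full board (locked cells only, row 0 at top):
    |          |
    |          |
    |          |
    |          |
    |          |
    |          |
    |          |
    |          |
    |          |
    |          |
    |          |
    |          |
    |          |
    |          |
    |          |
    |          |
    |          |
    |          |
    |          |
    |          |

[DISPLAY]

                                   
                                   
            ┏━━━━━━━━━━━━━━━━━━━━━━
            ┃ Terminal             
━━━━━━━━━━━━━━━┓───────────────────
               ┃it status          
───────────────┨branch main        
   │Next:      ┃nges not staged for
   │█          ┃                   
   │███        ┃     modified:   te
   │           ┃ython -c "print(len
   │           ┃━━━━━━━━━━━━━━━━━━━
   │           ┃                   
   │Score:     ┃                   
━━━━━━━━━━━━━━━┛                   
                                   


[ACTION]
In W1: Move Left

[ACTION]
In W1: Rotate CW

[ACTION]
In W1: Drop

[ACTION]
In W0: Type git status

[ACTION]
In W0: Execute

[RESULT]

                                   
                                   
            ┏━━━━━━━━━━━━━━━━━━━━━━
            ┃ Terminal             
━━━━━━━━━━━━━━━┓───────────────────
               ┃branch main        
───────────────┨nges not staged for
   │Next:      ┃                   
   │█          ┃     modified:   ma
   │███        ┃     modified:   ut
   │           ┃                   
   │           ┃━━━━━━━━━━━━━━━━━━━
   │           ┃                   
   │Score:     ┃                   
━━━━━━━━━━━━━━━┛                   
                                   


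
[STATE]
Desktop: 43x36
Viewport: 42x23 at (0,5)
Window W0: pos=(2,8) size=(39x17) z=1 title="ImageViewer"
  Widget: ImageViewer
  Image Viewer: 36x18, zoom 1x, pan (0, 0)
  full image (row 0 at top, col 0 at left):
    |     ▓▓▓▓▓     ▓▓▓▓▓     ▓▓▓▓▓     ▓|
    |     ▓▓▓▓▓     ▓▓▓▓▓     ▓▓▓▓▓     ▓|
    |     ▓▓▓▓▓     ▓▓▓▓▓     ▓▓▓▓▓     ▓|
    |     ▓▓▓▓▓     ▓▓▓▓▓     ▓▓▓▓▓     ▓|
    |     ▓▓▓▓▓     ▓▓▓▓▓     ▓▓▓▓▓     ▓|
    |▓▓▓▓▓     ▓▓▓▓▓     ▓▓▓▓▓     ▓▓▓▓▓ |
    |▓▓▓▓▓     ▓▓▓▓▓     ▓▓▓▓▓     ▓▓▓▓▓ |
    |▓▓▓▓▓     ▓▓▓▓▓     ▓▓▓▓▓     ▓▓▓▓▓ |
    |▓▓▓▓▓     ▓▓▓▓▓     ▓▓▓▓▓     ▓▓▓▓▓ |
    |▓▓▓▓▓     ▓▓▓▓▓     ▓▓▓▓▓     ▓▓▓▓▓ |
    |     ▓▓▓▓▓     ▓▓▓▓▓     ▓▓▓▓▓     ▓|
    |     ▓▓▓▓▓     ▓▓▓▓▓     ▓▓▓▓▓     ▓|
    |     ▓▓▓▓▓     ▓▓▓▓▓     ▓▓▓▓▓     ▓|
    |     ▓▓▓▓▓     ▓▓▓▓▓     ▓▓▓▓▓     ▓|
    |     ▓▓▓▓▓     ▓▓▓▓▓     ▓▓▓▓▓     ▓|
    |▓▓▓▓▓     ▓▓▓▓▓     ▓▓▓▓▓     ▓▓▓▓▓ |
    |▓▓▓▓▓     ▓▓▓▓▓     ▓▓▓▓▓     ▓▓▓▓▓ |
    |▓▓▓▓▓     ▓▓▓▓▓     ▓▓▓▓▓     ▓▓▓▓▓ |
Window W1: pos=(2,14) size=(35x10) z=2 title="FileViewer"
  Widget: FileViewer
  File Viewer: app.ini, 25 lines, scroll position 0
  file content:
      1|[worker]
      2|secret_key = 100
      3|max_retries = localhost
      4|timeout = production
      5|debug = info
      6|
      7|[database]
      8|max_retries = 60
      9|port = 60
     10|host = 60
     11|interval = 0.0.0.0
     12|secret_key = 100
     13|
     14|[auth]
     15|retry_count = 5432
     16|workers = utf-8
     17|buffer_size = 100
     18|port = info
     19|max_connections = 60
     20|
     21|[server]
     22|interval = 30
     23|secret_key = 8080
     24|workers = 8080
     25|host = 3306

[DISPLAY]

                                          
                                          
                                          
  ┏━━━━━━━━━━━━━━━━━━━━━━━━━━━━━━━━━━━━━┓ 
  ┃ ImageViewer                         ┃ 
  ┠─────────────────────────────────────┨ 
  ┃     ▓▓▓▓▓     ▓▓▓▓▓     ▓▓▓▓▓     ▓ ┃ 
  ┃     ▓▓▓▓▓     ▓▓▓▓▓     ▓▓▓▓▓     ▓ ┃ 
  ┃     ▓▓▓▓▓     ▓▓▓▓▓     ▓▓▓▓▓     ▓ ┃ 
  ┏━━━━━━━━━━━━━━━━━━━━━━━━━━━━━━━━━┓ ▓ ┃ 
  ┃ FileViewer                      ┃ ▓ ┃ 
  ┠─────────────────────────────────┨▓  ┃ 
  ┃[worker]                        ▲┃▓  ┃ 
  ┃secret_key = 100                █┃▓  ┃ 
  ┃max_retries = localhost         ░┃▓  ┃ 
  ┃timeout = production            ░┃▓  ┃ 
  ┃debug = info                    ░┃ ▓ ┃ 
  ┃                                ▼┃ ▓ ┃ 
  ┗━━━━━━━━━━━━━━━━━━━━━━━━━━━━━━━━━┛ ▓ ┃ 
  ┗━━━━━━━━━━━━━━━━━━━━━━━━━━━━━━━━━━━━━┛ 
                                          
                                          
                                          


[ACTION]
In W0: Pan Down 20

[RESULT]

                                          
                                          
                                          
  ┏━━━━━━━━━━━━━━━━━━━━━━━━━━━━━━━━━━━━━┓ 
  ┃ ImageViewer                         ┃ 
  ┠─────────────────────────────────────┨ 
  ┃                                     ┃ 
  ┃                                     ┃ 
  ┃                                     ┃ 
  ┏━━━━━━━━━━━━━━━━━━━━━━━━━━━━━━━━━┓   ┃ 
  ┃ FileViewer                      ┃   ┃ 
  ┠─────────────────────────────────┨   ┃ 
  ┃[worker]                        ▲┃   ┃ 
  ┃secret_key = 100                █┃   ┃ 
  ┃max_retries = localhost         ░┃   ┃ 
  ┃timeout = production            ░┃   ┃ 
  ┃debug = info                    ░┃   ┃ 
  ┃                                ▼┃   ┃ 
  ┗━━━━━━━━━━━━━━━━━━━━━━━━━━━━━━━━━┛   ┃ 
  ┗━━━━━━━━━━━━━━━━━━━━━━━━━━━━━━━━━━━━━┛ 
                                          
                                          
                                          


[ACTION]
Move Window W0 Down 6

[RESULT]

                                          
                                          
                                          
                                          
                                          
                                          
                                          
                                          
                                          
  ┏━━━━━━━━━━━━━━━━━━━━━━━━━━━━━━━━━┓━━━┓ 
  ┃ FileViewer                      ┃   ┃ 
  ┠─────────────────────────────────┨───┨ 
  ┃[worker]                        ▲┃   ┃ 
  ┃secret_key = 100                █┃   ┃ 
  ┃max_retries = localhost         ░┃   ┃ 
  ┃timeout = production            ░┃   ┃ 
  ┃debug = info                    ░┃   ┃ 
  ┃                                ▼┃   ┃ 
  ┗━━━━━━━━━━━━━━━━━━━━━━━━━━━━━━━━━┛   ┃ 
  ┃                                     ┃ 
  ┃                                     ┃ 
  ┃                                     ┃ 
  ┃                                     ┃ 


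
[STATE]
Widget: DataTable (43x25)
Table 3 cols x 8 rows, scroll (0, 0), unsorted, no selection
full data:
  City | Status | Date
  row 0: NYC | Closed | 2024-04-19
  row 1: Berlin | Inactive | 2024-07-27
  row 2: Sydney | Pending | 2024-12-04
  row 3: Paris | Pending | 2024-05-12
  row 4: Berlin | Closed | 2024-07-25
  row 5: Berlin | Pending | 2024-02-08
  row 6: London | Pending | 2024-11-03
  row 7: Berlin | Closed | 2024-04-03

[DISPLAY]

City  │Status  │Date                       
──────┼────────┼──────────                 
NYC   │Closed  │2024-04-19                 
Berlin│Inactive│2024-07-27                 
Sydney│Pending │2024-12-04                 
Paris │Pending │2024-05-12                 
Berlin│Closed  │2024-07-25                 
Berlin│Pending │2024-02-08                 
London│Pending │2024-11-03                 
Berlin│Closed  │2024-04-03                 
                                           
                                           
                                           
                                           
                                           
                                           
                                           
                                           
                                           
                                           
                                           
                                           
                                           
                                           
                                           


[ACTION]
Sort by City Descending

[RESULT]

City ▼│Status  │Date                       
──────┼────────┼──────────                 
Sydney│Pending │2024-12-04                 
Paris │Pending │2024-05-12                 
NYC   │Closed  │2024-04-19                 
London│Pending │2024-11-03                 
Berlin│Inactive│2024-07-27                 
Berlin│Closed  │2024-07-25                 
Berlin│Pending │2024-02-08                 
Berlin│Closed  │2024-04-03                 
                                           
                                           
                                           
                                           
                                           
                                           
                                           
                                           
                                           
                                           
                                           
                                           
                                           
                                           
                                           


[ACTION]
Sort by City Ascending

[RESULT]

City ▲│Status  │Date                       
──────┼────────┼──────────                 
Berlin│Inactive│2024-07-27                 
Berlin│Closed  │2024-07-25                 
Berlin│Pending │2024-02-08                 
Berlin│Closed  │2024-04-03                 
London│Pending │2024-11-03                 
NYC   │Closed  │2024-04-19                 
Paris │Pending │2024-05-12                 
Sydney│Pending │2024-12-04                 
                                           
                                           
                                           
                                           
                                           
                                           
                                           
                                           
                                           
                                           
                                           
                                           
                                           
                                           
                                           


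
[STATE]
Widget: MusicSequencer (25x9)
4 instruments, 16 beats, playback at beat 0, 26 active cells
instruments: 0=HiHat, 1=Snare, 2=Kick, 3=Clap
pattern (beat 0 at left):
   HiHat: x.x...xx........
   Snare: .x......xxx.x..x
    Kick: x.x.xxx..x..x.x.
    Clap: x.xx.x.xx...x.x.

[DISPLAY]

      ▼123456789012345   
 HiHat█·█···██········   
 Snare·█······███·█··█   
  Kick█·█·███··█··█·█·   
  Clap█·██·█·██···█·█·   
                         
                         
                         
                         


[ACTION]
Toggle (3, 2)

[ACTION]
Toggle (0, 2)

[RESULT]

      ▼123456789012345   
 HiHat█·····██········   
 Snare·█······███·█··█   
  Kick█·█·███··█··█·█·   
  Clap█··█·█·██···█·█·   
                         
                         
                         
                         


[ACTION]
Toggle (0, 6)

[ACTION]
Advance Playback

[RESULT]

      0▼23456789012345   
 HiHat█······█········   
 Snare·█······███·█··█   
  Kick█·█·███··█··█·█·   
  Clap█··█·█·██···█·█·   
                         
                         
                         
                         


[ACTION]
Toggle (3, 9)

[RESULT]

      0▼23456789012345   
 HiHat█······█········   
 Snare·█······███·█··█   
  Kick█·█·███··█··█·█·   
  Clap█··█·█·███··█·█·   
                         
                         
                         
                         


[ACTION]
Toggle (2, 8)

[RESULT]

      0▼23456789012345   
 HiHat█······█········   
 Snare·█······███·█··█   
  Kick█·█·███·██··█·█·   
  Clap█··█·█·███··█·█·   
                         
                         
                         
                         


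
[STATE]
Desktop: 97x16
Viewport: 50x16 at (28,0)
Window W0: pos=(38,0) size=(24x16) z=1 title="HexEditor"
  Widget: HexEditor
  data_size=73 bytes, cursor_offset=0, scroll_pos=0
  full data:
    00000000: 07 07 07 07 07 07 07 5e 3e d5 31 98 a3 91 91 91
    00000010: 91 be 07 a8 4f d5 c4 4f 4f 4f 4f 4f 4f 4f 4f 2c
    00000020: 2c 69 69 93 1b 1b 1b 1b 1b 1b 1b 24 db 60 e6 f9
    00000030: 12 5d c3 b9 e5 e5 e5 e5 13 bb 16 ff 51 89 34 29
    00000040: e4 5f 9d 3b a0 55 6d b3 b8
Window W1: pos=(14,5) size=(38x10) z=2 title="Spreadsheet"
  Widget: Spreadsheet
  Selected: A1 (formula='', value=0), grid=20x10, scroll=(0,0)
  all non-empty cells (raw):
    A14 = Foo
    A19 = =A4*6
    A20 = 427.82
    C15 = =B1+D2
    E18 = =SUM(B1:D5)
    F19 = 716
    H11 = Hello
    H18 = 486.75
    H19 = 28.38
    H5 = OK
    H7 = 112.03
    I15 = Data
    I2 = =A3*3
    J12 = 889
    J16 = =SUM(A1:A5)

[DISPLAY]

          ┏━━━━━━━━━━━━━━━━━━━━━━┓                
          ┃ HexEditor            ┃                
          ┠──────────────────────┨                
          ┃00000000  07 07 07 07 ┃                
          ┃00000010  91 be 07 a8 ┃                
━━━━━━━━━━━━━━━━━━━━━━━┓69 69 93 ┃                
                       ┃5d c3 b9 ┃                
───────────────────────┨5f 9d 3b ┃                
                       ┃         ┃                
  B       C       D    ┃         ┃                
-----------------------┃         ┃                
      0       0       0┃         ┃                
      0       0       0┃         ┃                
      0       0       0┃         ┃                
━━━━━━━━━━━━━━━━━━━━━━━┛         ┃                
          ┗━━━━━━━━━━━━━━━━━━━━━━┛                


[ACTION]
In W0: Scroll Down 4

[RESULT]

          ┏━━━━━━━━━━━━━━━━━━━━━━┓                
          ┃ HexEditor            ┃                
          ┠──────────────────────┨                
          ┃00000040  e4 5f 9d 3b ┃                
          ┃                      ┃                
━━━━━━━━━━━━━━━━━━━━━━━┓         ┃                
                       ┃         ┃                
───────────────────────┨         ┃                
                       ┃         ┃                
  B       C       D    ┃         ┃                
-----------------------┃         ┃                
      0       0       0┃         ┃                
      0       0       0┃         ┃                
      0       0       0┃         ┃                
━━━━━━━━━━━━━━━━━━━━━━━┛         ┃                
          ┗━━━━━━━━━━━━━━━━━━━━━━┛                


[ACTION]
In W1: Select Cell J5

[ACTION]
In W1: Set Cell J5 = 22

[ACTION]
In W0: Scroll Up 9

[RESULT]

          ┏━━━━━━━━━━━━━━━━━━━━━━┓                
          ┃ HexEditor            ┃                
          ┠──────────────────────┨                
          ┃00000000  07 07 07 07 ┃                
          ┃00000010  91 be 07 a8 ┃                
━━━━━━━━━━━━━━━━━━━━━━━┓69 69 93 ┃                
                       ┃5d c3 b9 ┃                
───────────────────────┨5f 9d 3b ┃                
                       ┃         ┃                
  B       C       D    ┃         ┃                
-----------------------┃         ┃                
      0       0       0┃         ┃                
      0       0       0┃         ┃                
      0       0       0┃         ┃                
━━━━━━━━━━━━━━━━━━━━━━━┛         ┃                
          ┗━━━━━━━━━━━━━━━━━━━━━━┛                
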